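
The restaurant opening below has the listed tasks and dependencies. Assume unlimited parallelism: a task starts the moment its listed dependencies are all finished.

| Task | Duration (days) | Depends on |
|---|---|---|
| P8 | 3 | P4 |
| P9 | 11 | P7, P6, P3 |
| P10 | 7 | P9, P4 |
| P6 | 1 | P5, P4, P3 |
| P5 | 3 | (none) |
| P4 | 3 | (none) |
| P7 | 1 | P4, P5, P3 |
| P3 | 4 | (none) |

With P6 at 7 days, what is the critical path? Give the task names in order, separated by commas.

Actual critical path: P3→P6→P9→P10 = 4+1+11+7 = 23 ⇒ 23 days.
Since P6 is critical, the +6 change carries straight to that chain (now 29 days).
The critical path is still P3→P6→P9→P10; finish is now 29 days.

P3, P6, P9, P10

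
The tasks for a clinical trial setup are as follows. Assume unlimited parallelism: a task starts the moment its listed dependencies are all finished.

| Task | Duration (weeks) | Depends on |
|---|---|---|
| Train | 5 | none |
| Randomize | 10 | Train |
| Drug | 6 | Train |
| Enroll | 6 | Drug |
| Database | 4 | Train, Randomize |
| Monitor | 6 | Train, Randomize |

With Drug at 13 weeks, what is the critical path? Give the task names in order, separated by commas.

Train, Drug, Enroll

Baseline: Train→Randomize→Monitor = 5+10+6 = 21 → 21 weeks.
Drug is off the critical path — its longest chain is 17 weeks, giving 4 of slack.
Now Train→Drug→Enroll = 5+13+6 = 24 is longest, so the finish becomes 24 weeks.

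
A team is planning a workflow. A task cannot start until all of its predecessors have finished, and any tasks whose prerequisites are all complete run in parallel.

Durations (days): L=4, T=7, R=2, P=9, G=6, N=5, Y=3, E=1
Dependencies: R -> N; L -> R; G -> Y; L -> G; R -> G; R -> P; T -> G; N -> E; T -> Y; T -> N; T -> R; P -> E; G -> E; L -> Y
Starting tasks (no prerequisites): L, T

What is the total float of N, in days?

4

T→R→P→E = 7+2+9+1 = 19 sets the makespan at 19 days.
Longest path through N: 15 days (earliest finish 14, latest finish 18).
Float = 19 − 15 = 4.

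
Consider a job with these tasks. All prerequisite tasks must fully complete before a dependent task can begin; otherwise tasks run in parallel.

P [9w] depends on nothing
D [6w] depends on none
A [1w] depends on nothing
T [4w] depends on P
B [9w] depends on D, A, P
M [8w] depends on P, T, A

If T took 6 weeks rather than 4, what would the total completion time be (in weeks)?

23

The binding path is P→T→M = 9+4+8 = 21; finish at 21 weeks.
Since T is critical, the +2 change carries straight to that chain (now 23 weeks).
That remains the longest chain; total 23 weeks.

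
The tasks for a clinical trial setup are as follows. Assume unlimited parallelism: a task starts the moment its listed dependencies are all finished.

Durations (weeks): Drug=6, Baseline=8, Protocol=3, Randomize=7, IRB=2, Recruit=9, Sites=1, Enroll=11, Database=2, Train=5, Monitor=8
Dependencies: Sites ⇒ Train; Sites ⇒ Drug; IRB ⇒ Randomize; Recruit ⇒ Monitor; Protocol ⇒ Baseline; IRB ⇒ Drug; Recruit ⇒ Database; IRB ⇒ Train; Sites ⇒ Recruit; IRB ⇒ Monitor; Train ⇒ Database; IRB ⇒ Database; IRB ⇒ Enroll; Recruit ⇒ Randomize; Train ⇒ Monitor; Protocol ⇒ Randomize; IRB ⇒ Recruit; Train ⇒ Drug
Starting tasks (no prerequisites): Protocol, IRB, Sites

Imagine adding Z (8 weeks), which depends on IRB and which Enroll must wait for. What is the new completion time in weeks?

21

Originally the schedule takes 19 weeks.
With Z inserted, Enroll now waits for max(IRB, Z).
New critical path: IRB→Z→Enroll = 2+8+11 = 21 ⇒ 21 weeks.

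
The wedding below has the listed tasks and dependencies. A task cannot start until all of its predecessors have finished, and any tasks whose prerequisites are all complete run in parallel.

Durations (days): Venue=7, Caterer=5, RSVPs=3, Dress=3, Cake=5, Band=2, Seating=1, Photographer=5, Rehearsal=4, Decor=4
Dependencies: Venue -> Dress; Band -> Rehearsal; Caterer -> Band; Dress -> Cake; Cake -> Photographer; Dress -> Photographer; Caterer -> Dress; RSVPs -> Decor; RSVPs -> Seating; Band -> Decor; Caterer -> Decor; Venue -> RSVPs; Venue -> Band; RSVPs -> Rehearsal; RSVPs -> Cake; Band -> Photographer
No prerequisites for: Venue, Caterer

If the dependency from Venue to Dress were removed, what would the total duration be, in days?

20

Original critical path: Venue→RSVPs→Cake→Photographer = 7+3+5+5 = 20 ⇒ 20 days.
Without Venue→Dress, Dress's earliest start moves from 7 to 5.
After: Venue→RSVPs→Cake→Photographer = 7+3+5+5 = 20 → 20 days.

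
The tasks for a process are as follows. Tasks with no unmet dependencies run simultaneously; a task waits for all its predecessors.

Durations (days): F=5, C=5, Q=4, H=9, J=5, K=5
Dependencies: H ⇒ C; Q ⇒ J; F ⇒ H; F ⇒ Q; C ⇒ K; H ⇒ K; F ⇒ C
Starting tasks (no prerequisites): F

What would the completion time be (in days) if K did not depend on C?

19

With the dependency in place, F→H→C→K = 5+9+5+5 = 24 sets the finish at 24 days.
Without C→K, K's earliest start moves from 19 to 14.
After: F→H→C = 5+9+5 = 19 → 19 days.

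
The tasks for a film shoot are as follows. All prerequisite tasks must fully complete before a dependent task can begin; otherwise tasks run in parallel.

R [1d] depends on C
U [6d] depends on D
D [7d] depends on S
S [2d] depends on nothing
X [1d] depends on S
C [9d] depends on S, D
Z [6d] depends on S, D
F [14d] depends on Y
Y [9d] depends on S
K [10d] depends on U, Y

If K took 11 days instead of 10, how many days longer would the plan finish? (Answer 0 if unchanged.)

1

The binding path is S→D→U→K = 2+7+6+10 = 25; finish at 25 days.
Since K is critical, the +1 change carries straight to that chain (now 26 days).
That remains the longest chain; total 26 days.
Change in finish: 26 − 25 = +1 days.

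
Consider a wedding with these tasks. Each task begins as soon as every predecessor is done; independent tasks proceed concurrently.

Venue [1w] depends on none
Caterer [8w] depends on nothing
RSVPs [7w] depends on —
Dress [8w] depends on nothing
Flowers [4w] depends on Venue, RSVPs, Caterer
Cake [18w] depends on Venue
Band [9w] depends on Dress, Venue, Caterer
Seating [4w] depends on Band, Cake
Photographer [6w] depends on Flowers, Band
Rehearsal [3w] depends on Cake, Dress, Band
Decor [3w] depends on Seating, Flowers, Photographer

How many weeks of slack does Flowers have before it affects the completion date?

Venue→Cake→Seating→Decor = 1+18+4+3 = 26 sets the makespan at 26 weeks.
Longest path through Flowers: 21 weeks (earliest finish 12, latest finish 17).
Float = 26 − 21 = 5.

5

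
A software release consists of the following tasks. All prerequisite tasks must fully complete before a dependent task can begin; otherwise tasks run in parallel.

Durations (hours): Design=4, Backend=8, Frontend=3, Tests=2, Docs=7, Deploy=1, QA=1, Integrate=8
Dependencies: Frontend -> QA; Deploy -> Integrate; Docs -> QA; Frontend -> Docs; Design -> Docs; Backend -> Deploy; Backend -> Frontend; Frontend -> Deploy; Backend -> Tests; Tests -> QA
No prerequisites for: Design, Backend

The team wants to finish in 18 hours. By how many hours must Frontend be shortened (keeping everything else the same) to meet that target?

2

Current finish: 20 hours; target: 18.
Frontend is on every critical path, so each hour cut from Frontend cuts the finish by one (this holds down to a finish of 18).
Need 20 − 18 = 2 hours off Frontend → Frontend becomes 1 hour, finish becomes 18.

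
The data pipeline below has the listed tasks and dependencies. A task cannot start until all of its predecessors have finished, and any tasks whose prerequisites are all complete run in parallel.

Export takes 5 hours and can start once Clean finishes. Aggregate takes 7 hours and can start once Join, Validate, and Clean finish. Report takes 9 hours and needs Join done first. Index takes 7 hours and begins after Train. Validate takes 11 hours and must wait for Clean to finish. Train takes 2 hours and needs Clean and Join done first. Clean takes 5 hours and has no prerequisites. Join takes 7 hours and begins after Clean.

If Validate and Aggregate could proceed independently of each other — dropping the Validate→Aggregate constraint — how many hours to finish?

21

With the dependency in place, Clean→Validate→Aggregate = 5+11+7 = 23 sets the finish at 23 hours.
Without Validate→Aggregate, Aggregate's earliest start moves from 16 to 12.
New critical path: Clean→Join→Train→Index = 5+7+2+7 = 21 ⇒ 21 hours.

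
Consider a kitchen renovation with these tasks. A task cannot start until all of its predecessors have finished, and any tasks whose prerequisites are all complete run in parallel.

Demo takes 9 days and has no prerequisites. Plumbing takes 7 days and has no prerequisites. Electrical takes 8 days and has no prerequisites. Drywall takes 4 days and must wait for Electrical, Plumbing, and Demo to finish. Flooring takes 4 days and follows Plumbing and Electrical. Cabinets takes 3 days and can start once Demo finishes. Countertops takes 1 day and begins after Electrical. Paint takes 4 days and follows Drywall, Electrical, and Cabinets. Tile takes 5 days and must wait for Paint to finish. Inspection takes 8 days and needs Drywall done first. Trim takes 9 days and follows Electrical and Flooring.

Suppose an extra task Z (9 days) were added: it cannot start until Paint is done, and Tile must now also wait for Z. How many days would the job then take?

31

Originally the job takes 22 days.
With Z inserted, Tile now waits for max(Paint, Z).
New critical path: Demo→Drywall→Paint→Z→Tile = 9+4+4+9+5 = 31 ⇒ 31 days.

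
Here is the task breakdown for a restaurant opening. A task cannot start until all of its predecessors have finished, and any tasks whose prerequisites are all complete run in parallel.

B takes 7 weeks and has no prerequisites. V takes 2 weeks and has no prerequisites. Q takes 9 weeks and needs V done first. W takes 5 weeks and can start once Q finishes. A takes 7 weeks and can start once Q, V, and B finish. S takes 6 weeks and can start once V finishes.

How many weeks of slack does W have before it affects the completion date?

2

Critical path: V→Q→A = 2+9+7 = 18, so the finish is 18 weeks.
W finishes as early as 16 and must finish by 18.
Slack of W = 13 − 11 = 2 weeks.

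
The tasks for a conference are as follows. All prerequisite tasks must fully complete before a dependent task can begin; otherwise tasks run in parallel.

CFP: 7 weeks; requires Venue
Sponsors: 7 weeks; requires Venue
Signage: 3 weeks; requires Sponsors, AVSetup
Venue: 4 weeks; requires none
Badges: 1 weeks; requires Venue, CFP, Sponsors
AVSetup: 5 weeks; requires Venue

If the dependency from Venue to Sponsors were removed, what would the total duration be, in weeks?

Before: longest chain Venue→Sponsors→Signage = 4+7+3 = 14, finish 14.
Without Venue→Sponsors, Sponsors's earliest start moves from 4 to 0.
After: Venue→CFP→Badges = 4+7+1 = 12 → 12 weeks.

12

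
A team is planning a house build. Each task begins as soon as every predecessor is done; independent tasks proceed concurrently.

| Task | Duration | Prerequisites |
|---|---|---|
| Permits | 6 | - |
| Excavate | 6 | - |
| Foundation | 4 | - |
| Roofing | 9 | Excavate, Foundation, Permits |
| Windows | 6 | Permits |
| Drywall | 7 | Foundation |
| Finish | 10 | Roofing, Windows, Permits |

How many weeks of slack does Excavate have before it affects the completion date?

Permits→Roofing→Finish = 6+9+10 = 25 sets the makespan at 25 weeks.
The longest chain containing Excavate totals 25 weeks.
Float = 25 − 25 = 0.

0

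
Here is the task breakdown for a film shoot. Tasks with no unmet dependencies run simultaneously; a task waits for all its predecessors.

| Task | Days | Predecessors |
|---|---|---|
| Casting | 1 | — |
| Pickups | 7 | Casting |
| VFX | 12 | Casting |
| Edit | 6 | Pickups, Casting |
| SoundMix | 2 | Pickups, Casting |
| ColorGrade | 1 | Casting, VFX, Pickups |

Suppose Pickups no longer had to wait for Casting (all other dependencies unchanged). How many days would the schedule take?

With the dependency in place, Casting→Pickups→Edit = 1+7+6 = 14 sets the finish at 14 days.
Without Casting→Pickups, Pickups's earliest start moves from 1 to 0.
New critical path: Casting→VFX→ColorGrade = 1+12+1 = 14 ⇒ 14 days.

14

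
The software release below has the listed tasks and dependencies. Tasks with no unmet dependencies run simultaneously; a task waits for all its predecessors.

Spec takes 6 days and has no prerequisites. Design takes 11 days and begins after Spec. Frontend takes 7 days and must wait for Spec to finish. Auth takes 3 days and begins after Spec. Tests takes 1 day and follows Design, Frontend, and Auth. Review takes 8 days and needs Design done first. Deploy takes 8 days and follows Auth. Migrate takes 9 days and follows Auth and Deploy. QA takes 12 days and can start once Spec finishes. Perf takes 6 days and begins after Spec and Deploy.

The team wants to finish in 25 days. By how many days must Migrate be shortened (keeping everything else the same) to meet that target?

Current finish: 26 days; target: 25.
Migrate is on every critical path, so each day cut from Migrate cuts the finish by one (this holds down to a finish of 25).
Need 26 − 25 = 1 day off Migrate → Migrate becomes 8 days, finish becomes 25.

1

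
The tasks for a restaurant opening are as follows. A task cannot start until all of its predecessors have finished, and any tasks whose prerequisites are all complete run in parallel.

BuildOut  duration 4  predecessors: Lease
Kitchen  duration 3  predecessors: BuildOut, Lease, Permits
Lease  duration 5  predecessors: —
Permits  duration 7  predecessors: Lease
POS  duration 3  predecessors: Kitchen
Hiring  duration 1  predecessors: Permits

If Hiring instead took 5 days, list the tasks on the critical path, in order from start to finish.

Lease, Permits, Kitchen, POS

As given, the longest chain is Lease→Permits→Kitchen→POS = 5+7+3+3 = 18, so the finish is 18 days.
The longest path through Hiring is only 13 days, so Hiring has float 5.
No other chain overtakes it, so the finish is 18 days.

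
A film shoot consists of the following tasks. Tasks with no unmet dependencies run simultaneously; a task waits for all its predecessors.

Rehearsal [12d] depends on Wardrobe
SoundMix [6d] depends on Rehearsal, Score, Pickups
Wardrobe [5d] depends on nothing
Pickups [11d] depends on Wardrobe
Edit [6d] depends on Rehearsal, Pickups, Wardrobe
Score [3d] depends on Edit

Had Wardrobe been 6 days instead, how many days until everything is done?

33

Actual critical path: Wardrobe→Rehearsal→Edit→Score→SoundMix = 5+12+6+3+6 = 32 ⇒ 32 days.
Since Wardrobe is critical, the +1 change carries straight to that chain (now 33 days).
No other chain overtakes it, so the finish is 33 days.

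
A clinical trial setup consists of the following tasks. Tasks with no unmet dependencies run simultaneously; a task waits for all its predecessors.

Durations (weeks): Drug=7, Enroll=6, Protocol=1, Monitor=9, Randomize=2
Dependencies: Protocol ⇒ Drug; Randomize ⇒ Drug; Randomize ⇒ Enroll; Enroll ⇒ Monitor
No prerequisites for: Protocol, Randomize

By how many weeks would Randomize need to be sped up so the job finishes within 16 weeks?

1

Current finish: 17 weeks; target: 16.
Randomize is on every critical path, so each week cut from Randomize cuts the finish by one (this holds down to a finish of 16).
Need 17 − 16 = 1 week off Randomize → Randomize becomes 1 week, finish becomes 16.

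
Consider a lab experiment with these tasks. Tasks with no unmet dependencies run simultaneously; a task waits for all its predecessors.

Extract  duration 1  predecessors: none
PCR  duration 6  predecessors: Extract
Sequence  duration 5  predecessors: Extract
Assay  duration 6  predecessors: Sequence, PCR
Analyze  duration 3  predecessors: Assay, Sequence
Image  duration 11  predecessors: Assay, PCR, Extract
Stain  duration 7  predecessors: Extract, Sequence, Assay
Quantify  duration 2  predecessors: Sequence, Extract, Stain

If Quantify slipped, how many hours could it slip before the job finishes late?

2

Extract→PCR→Assay→Image = 1+6+6+11 = 24 sets the makespan at 24 hours.
The longest chain containing Quantify totals 22 hours.
Float = 24 − 22 = 2.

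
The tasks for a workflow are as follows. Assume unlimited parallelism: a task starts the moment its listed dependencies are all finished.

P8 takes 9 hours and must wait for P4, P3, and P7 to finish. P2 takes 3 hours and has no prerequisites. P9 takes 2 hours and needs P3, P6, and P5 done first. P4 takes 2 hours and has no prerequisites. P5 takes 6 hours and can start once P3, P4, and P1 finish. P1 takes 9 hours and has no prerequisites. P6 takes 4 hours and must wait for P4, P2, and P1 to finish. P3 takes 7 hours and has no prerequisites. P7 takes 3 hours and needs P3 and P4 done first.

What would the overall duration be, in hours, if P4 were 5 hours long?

Critical path before the change: P3→P7→P8 = 7+3+9 = 19 giving 19 hours.
P4 is off the critical path — its longest chain is 14 hours, giving 5 of slack.
No other chain overtakes it, so the finish is 19 hours.

19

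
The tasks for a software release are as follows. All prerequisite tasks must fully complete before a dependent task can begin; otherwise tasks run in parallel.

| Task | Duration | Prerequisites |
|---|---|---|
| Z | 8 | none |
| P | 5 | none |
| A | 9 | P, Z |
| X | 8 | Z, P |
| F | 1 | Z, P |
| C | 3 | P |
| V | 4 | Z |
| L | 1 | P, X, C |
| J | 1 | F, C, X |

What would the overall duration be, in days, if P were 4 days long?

Critical path before the change: Z→A = 8+9 = 17 giving 17 days.
The longest path through P is only 14 days, so P has float 3.
That remains the longest chain; total 17 days.

17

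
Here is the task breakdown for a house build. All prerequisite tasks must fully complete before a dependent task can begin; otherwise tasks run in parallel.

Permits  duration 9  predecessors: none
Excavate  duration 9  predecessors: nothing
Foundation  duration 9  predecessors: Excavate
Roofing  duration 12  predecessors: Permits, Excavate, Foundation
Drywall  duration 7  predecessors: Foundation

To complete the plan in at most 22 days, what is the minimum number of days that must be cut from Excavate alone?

Current finish: 30 days; target: 22.
Excavate is on every critical path, so each day cut from Excavate cuts the finish by one (this holds down to a finish of 22).
Need 30 − 22 = 8 days off Excavate → Excavate becomes 1 day, finish becomes 22.

8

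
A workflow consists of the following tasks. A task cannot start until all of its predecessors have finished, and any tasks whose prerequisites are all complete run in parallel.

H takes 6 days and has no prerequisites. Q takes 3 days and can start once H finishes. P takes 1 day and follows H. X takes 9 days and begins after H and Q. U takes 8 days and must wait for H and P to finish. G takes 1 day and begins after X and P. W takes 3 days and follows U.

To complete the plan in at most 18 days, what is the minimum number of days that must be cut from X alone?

Current finish: 19 days; target: 18.
X is on every critical path, so each day cut from X cuts the finish by one (this holds down to a finish of 18).
Need 19 − 18 = 1 day off X → X becomes 8 days, finish becomes 18.

1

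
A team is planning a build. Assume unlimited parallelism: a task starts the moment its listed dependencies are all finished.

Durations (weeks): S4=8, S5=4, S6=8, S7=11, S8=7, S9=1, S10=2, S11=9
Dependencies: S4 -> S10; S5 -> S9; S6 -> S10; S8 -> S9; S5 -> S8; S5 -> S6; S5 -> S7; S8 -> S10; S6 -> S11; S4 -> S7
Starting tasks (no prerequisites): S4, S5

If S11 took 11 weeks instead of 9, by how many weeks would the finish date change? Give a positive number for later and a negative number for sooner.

Actual critical path: S5→S6→S11 = 4+8+9 = 21 ⇒ 21 weeks.
S11 lies on that path, so at 11 weeks the path becomes 23 weeks.
That remains the longest chain; total 23 weeks.
Change in finish: 23 − 21 = +2 weeks.

2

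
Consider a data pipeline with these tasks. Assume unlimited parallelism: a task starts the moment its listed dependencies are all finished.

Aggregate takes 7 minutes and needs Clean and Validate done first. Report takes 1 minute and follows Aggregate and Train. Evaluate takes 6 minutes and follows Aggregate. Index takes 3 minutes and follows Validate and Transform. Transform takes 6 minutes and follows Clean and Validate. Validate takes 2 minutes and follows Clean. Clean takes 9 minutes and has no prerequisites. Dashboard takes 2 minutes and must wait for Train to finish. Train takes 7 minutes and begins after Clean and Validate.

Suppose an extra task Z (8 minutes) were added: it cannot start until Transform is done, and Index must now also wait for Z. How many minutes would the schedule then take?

Originally the schedule takes 24 minutes.
With Z inserted, Index now waits for max(Validate, Transform, Z).
New critical path: Clean→Validate→Transform→Z→Index = 9+2+6+8+3 = 28 ⇒ 28 minutes.

28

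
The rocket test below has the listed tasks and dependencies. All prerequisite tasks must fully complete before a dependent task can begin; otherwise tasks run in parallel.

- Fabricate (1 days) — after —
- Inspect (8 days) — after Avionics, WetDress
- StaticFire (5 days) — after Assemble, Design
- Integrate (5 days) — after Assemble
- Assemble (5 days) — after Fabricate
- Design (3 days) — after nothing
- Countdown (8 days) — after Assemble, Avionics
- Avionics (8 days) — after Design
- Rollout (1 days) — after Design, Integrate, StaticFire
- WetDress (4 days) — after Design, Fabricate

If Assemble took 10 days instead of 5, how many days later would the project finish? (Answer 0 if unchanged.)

Critical path before the change: Design→Avionics→Inspect = 3+8+8 = 19 giving 19 days.
The longest path through Assemble is only 14 days, so Assemble has float 5.
The critical path is still Design→Avionics→Inspect; finish is now 19 days.
Change in finish: 19 − 19 = +0 days.

0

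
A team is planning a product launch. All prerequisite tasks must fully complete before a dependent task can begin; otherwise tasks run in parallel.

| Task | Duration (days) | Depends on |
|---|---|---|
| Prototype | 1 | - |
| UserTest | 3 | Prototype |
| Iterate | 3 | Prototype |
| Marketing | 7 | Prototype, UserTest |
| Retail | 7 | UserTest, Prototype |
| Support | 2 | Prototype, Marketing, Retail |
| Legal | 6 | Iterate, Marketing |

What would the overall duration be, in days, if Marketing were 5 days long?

15

The binding path is Prototype→UserTest→Marketing→Legal = 1+3+7+6 = 17; finish at 17 days.
Marketing lies on that path, so at 5 days the path becomes 15 days.
The critical path is still Prototype→UserTest→Marketing→Legal; finish is now 15 days.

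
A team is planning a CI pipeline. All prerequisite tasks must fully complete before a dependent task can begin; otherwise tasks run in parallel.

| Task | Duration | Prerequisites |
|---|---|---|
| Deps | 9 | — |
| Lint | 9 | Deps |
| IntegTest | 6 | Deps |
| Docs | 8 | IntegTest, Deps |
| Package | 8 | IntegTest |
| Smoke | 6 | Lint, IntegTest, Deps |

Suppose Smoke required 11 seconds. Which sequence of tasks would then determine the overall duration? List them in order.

The binding path is Deps→Lint→Smoke = 9+9+6 = 24; finish at 24 seconds.
Since Smoke is critical, the +5 change carries straight to that chain (now 29 seconds).
The critical path is still Deps→Lint→Smoke; finish is now 29 seconds.

Deps, Lint, Smoke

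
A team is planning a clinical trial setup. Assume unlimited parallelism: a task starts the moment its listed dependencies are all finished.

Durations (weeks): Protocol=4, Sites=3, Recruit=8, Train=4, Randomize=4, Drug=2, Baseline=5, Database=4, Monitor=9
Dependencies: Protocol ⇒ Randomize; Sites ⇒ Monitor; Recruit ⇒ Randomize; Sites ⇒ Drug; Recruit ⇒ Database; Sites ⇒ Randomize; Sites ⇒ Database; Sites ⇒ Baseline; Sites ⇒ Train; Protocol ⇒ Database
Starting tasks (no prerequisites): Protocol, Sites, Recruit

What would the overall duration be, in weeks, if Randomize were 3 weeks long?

The binding path is Recruit→Randomize = 8+4 = 12; finish at 12 weeks.
Randomize is on the critical path; changing it to 3 makes that path 11 weeks.
New critical path: Sites→Monitor = 3+9 = 12 ⇒ 12 weeks.

12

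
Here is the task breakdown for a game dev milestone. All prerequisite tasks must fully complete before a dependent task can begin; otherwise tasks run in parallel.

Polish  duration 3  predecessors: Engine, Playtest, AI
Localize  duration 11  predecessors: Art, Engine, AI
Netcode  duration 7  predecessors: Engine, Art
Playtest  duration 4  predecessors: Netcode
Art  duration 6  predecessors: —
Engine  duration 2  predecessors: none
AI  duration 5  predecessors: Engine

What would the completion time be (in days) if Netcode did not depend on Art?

Original critical path: Art→Netcode→Playtest→Polish = 6+7+4+3 = 20 ⇒ 20 days.
Without Art→Netcode, Netcode's earliest start moves from 6 to 2.
After: Engine→AI→Localize = 2+5+11 = 18 → 18 days.

18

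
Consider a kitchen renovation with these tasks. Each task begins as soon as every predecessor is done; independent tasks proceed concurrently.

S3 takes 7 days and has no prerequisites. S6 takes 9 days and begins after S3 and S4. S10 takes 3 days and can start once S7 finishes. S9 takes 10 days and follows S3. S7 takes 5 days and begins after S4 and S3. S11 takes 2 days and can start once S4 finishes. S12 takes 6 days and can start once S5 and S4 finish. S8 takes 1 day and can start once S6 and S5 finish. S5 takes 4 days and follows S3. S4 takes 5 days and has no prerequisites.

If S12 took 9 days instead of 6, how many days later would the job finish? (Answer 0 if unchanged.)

3

Critical path before the change: S3→S5→S12 = 7+4+6 = 17 giving 17 days.
S12 lies on that path, so at 9 days the path becomes 20 days.
The critical path is still S3→S5→S12; finish is now 20 days.
Change in finish: 20 − 17 = +3 days.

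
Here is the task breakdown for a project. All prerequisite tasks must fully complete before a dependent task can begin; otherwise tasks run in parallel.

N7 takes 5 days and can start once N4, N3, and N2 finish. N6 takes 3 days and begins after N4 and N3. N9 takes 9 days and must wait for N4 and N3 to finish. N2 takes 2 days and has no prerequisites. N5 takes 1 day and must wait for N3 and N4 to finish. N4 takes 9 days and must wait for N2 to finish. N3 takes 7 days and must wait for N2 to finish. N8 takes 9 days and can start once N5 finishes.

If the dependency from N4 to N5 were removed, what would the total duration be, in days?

20

Before: longest chain N2→N4→N5→N8 = 2+9+1+9 = 21, finish 21.
Without N4→N5, N5's earliest start moves from 11 to 9.
New critical path: N2→N4→N9 = 2+9+9 = 20 ⇒ 20 days.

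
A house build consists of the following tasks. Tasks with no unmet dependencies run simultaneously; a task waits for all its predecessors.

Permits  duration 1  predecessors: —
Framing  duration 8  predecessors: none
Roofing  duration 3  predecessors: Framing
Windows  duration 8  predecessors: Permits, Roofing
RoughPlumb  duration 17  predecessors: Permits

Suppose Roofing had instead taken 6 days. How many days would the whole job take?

Baseline: Framing→Roofing→Windows = 8+3+8 = 19 → 19 days.
Since Roofing is critical, the +3 change carries straight to that chain (now 22 days).
No other chain overtakes it, so the finish is 22 days.

22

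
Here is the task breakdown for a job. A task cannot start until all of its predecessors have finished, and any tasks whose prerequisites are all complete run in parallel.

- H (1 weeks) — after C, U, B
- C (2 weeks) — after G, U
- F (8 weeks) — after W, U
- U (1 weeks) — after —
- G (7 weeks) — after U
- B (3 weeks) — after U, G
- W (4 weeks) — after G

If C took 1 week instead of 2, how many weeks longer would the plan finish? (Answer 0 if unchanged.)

The binding path is U→G→W→F = 1+7+4+8 = 20; finish at 20 weeks.
C has 9 weeks of float (longest path through it is 11).
That remains the longest chain; total 20 weeks.
Change in finish: 20 − 20 = +0 weeks.

0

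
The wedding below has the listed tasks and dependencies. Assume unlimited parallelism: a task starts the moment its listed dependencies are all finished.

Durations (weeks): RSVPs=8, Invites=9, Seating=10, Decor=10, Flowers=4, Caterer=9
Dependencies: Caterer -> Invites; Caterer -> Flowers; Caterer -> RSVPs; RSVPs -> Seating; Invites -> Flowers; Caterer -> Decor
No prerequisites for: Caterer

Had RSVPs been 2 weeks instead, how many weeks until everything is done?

As given, the longest chain is Caterer→RSVPs→Seating = 9+8+10 = 27, so the finish is 27 weeks.
Since RSVPs is critical, the -6 change carries straight to that chain (now 21 weeks).
Now Caterer→Invites→Flowers = 9+9+4 = 22 is longest, so the finish becomes 22 weeks.

22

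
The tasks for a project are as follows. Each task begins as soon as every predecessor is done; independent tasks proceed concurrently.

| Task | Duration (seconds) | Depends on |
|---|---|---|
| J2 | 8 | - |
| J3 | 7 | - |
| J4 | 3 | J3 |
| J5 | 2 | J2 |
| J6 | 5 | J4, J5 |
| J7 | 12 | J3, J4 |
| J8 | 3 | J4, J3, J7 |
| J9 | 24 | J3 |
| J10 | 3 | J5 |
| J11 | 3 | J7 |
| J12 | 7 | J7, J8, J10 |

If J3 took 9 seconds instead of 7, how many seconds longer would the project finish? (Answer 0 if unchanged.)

2

Actual critical path: J3→J4→J7→J8→J12 = 7+3+12+3+7 = 32 ⇒ 32 seconds.
J3 lies on that path, so at 9 seconds the path becomes 34 seconds.
The critical path is still J3→J4→J7→J8→J12; finish is now 34 seconds.
Change in finish: 34 − 32 = +2 seconds.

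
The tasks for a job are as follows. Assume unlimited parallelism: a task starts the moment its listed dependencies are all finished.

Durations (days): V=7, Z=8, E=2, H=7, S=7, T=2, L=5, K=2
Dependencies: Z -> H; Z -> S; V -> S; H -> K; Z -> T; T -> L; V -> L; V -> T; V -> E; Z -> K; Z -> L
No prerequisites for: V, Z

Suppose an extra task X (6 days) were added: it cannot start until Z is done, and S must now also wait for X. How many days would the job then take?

21

Originally the job takes 17 days.
With X inserted, S now waits for max(Z, V, X).
New critical path: Z→X→S = 8+6+7 = 21 ⇒ 21 days.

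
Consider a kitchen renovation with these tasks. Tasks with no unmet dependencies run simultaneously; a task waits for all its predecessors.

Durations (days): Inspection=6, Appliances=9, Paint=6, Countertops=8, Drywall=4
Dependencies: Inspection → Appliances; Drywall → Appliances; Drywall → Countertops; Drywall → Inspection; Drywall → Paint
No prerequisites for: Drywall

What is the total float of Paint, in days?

Critical path: Drywall→Inspection→Appliances = 4+6+9 = 19, so the finish is 19 days.
Paint finishes as early as 10 and must finish by 19.
Float = 19 − 10 = 9.

9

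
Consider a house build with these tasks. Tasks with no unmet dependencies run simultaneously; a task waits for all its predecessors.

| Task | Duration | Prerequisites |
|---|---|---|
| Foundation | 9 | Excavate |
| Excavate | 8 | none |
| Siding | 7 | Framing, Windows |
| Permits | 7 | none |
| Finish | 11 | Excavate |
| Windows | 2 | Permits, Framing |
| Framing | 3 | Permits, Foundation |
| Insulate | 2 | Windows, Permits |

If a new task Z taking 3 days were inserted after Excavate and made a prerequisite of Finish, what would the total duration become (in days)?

29

Originally the plan takes 29 days.
With Z inserted, Finish now waits for max(Excavate, Z).
New critical path: Excavate→Foundation→Framing→Windows→Siding = 8+9+3+2+7 = 29 ⇒ 29 days.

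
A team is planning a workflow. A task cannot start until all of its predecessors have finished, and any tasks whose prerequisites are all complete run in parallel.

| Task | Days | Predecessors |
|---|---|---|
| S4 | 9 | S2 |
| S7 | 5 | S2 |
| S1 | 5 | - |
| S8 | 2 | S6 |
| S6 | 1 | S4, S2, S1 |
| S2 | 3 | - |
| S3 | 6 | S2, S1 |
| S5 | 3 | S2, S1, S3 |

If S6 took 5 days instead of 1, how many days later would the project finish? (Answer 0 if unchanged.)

4

Critical path before the change: S2→S4→S6→S8 = 3+9+1+2 = 15 giving 15 days.
Since S6 is critical, the +4 change carries straight to that chain (now 19 days).
No other chain overtakes it, so the finish is 19 days.
Change in finish: 19 − 15 = +4 days.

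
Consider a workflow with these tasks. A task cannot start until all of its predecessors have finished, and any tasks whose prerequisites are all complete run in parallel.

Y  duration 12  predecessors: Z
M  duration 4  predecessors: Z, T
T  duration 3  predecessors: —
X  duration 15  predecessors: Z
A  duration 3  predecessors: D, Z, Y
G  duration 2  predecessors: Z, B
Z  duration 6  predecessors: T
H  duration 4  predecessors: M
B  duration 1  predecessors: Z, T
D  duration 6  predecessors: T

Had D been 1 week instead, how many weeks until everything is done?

As given, the longest chain is T→Z→Y→A = 3+6+12+3 = 24, so the finish is 24 weeks.
The longest path through D is only 12 weeks, so D has float 12.
The critical path is still T→Z→Y→A; finish is now 24 weeks.

24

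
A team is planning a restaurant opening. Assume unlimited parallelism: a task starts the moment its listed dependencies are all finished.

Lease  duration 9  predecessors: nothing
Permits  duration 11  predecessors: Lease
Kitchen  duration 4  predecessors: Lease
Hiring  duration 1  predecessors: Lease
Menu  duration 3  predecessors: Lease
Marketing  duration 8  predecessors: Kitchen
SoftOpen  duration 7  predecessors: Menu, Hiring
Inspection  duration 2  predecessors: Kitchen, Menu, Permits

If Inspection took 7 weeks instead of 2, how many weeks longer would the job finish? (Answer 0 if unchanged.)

The binding path is Lease→Permits→Inspection = 9+11+2 = 22; finish at 22 weeks.
Since Inspection is critical, the +5 change carries straight to that chain (now 27 weeks).
That remains the longest chain; total 27 weeks.
Change in finish: 27 − 22 = +5 weeks.

5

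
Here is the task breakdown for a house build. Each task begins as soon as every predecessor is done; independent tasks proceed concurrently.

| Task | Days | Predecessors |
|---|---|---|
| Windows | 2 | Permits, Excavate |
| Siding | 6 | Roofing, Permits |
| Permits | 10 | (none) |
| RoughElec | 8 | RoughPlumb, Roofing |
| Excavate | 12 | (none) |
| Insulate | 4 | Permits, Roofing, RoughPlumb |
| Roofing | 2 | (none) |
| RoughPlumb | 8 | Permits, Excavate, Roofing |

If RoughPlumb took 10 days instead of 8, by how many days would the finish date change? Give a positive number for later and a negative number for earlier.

2

Actual critical path: Excavate→RoughPlumb→RoughElec = 12+8+8 = 28 ⇒ 28 days.
Since RoughPlumb is critical, the +2 change carries straight to that chain (now 30 days).
No other chain overtakes it, so the finish is 30 days.
Change in finish: 30 − 28 = +2 days.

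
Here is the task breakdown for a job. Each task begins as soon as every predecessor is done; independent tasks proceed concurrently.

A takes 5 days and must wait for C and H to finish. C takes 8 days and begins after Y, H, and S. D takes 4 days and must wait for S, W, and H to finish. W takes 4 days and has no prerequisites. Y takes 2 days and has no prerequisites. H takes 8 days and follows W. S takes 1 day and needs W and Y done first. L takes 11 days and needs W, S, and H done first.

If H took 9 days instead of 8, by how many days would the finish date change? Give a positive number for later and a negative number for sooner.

Critical path before the change: W→H→C→A = 4+8+8+5 = 25 giving 25 days.
H lies on that path, so at 9 days the path becomes 26 days.
No other chain overtakes it, so the finish is 26 days.
Change in finish: 26 − 25 = +1 days.

1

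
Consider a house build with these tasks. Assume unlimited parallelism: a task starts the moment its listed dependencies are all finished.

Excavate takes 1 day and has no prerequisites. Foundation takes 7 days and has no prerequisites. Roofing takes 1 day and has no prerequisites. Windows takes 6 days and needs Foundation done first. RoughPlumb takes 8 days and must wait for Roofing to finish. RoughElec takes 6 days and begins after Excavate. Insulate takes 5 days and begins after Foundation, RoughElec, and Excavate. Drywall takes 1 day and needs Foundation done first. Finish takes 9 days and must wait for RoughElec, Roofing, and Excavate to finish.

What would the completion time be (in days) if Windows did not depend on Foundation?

Original critical path: Excavate→RoughElec→Finish = 1+6+9 = 16 ⇒ 16 days.
Without Foundation→Windows, Windows's earliest start moves from 7 to 0.
New critical path: Excavate→RoughElec→Finish = 1+6+9 = 16 ⇒ 16 days.

16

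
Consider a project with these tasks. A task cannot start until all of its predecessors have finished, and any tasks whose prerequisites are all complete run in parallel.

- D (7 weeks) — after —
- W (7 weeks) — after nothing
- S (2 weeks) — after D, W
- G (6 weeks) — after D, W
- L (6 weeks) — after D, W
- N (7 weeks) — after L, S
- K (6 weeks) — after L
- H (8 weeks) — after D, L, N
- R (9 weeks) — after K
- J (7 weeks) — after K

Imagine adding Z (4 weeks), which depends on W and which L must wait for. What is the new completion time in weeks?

Originally the schedule takes 28 weeks.
With Z inserted, L now waits for max(D, W, Z).
New critical path: W→Z→L→N→H = 7+4+6+7+8 = 32 ⇒ 32 weeks.

32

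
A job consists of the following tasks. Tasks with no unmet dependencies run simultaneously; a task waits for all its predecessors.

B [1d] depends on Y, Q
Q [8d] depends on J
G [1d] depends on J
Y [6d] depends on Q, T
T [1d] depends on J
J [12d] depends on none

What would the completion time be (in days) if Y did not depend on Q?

With the dependency in place, J→Q→Y→B = 12+8+6+1 = 27 sets the finish at 27 days.
Without Q→Y, Y's earliest start moves from 20 to 13.
After: J→Q→B = 12+8+1 = 21 → 21 days.

21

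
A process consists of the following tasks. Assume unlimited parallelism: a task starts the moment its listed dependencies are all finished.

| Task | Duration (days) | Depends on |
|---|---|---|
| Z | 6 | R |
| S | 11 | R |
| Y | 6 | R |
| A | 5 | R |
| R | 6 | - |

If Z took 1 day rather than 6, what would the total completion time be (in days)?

17

The binding path is R→S = 6+11 = 17; finish at 17 days.
The longest path through Z is only 12 days, so Z has float 5.
No other chain overtakes it, so the finish is 17 days.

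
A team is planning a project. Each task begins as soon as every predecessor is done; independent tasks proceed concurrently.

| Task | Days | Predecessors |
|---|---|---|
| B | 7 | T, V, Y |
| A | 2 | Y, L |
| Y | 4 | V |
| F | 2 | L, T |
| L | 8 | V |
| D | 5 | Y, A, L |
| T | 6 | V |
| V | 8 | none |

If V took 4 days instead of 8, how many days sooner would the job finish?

Critical path before the change: V→L→A→D = 8+8+2+5 = 23 giving 23 days.
Since V is critical, the -4 change carries straight to that chain (now 19 days).
That remains the longest chain; total 19 days.
Change in finish: 19 − 23 = -4 days.

4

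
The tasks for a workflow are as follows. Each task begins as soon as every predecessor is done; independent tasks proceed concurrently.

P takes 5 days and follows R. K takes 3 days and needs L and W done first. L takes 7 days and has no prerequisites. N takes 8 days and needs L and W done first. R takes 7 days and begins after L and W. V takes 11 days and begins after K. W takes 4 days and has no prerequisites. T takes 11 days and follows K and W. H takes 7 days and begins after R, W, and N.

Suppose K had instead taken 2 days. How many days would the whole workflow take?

As given, the longest chain is L→N→H = 7+8+7 = 22, so the finish is 22 days.
K has 1 day of float (longest path through it is 21).
That remains the longest chain; total 22 days.

22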